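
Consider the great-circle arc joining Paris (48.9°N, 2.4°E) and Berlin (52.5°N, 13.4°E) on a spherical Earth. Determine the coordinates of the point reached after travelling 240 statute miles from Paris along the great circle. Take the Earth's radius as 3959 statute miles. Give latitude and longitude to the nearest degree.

Write both endpoints as unit vectors p₁, p₂ with components (cos φ cos λ, cos φ sin λ, sin φ).
The central angle between the endpoints is δ = arccos(p₁·p₂) ≈ 0.137 rad (7.8°). The total great-circle distance is δ·R ≈ 0.137 × 3959 ≈ 541 mi, so the target fraction is f = 240/541 ≈ 0.444.
Interpolate at f ≈ 0.444 with slerp weights a = sin((1−f)δ)/sin δ ≈ 0.558, b = sin(fδ)/sin δ ≈ 0.445.
p = a·p₁ + b·p₂ ≈ (0.630, 0.078, 0.773); φ = arcsin(p_z) ≈ 50.62°, λ = atan2(p_y, p_x) ≈ 7.07°.

≈ 51°N, 7°E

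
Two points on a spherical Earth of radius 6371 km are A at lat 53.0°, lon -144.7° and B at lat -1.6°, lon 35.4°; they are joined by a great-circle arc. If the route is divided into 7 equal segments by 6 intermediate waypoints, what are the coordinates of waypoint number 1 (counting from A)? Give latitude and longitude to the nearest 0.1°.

≈ lat 71.4°, lon -144.8°

From cos δ = sin φ₁ sin φ₂ + cos φ₁ cos φ₂ cos Δλ, the central angle is δ ≈ 2.244 rad (128.6°).
Interpolate at f = 1/7 with slerp weights a = sin((1−f)δ)/sin δ ≈ 1.201, b = sin(fδ)/sin δ ≈ 0.403.
p = a·p₁ + b·p₂ ≈ (-0.261, -0.184, 0.948); φ = arcsin(p_z) ≈ 71.37°, λ = atan2(p_y, p_x) ≈ -144.83°.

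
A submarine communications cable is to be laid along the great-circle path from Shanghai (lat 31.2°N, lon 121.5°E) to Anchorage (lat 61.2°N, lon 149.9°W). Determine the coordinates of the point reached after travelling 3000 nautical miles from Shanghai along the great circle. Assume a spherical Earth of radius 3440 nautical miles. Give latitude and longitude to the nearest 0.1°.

≈ lat 62.0°N, lon 176.1°W

Convert each endpoint to a unit vector on the sphere (x = cos φ cos λ, y = cos φ sin λ, z = sin φ).
The central angle between the endpoints is δ = arccos(p₁·p₂) ≈ 1.088 rad (62.4°). The total great-circle distance is δ·R ≈ 1.088 × 3440 ≈ 3744 nmi, so the target fraction is f = 3000/3744 ≈ 0.801.
Interpolate at f ≈ 0.801 with slerp weights a = sin((1−f)δ)/sin δ ≈ 0.242, b = sin(fδ)/sin δ ≈ 0.864.
p = a·p₁ + b·p₂ ≈ (-0.468, -0.032, 0.883); φ = arcsin(p_z) ≈ 61.99°, λ = atan2(p_y, p_x) ≈ -176.06°.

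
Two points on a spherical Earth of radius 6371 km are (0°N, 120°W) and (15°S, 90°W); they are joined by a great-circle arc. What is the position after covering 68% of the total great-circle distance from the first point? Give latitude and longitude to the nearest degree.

≈ (10°S, 100°W)

Write both endpoints as unit vectors p₁, p₂ with components (cos φ cos λ, cos φ sin λ, sin φ).
The central angle between the endpoints is δ = arccos(p₁·p₂) ≈ 0.580 rad (33.2°).
Interpolate at f = 0.68 with slerp weights a = sin((1−f)δ)/sin δ ≈ 0.337, b = sin(fδ)/sin δ ≈ 0.701.
p = a·p₁ + b·p₂ ≈ (-0.168, -0.969, -0.181); φ = arcsin(p_z) ≈ -10.46°, λ = atan2(p_y, p_x) ≈ -99.86°.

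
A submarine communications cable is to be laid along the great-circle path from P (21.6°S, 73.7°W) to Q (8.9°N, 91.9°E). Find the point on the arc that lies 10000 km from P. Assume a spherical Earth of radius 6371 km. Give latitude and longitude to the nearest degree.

≈ (37°S, 34°E)

Write both endpoints as unit vectors p₁, p₂ with components (cos φ cos λ, cos φ sin λ, sin φ).
The central angle between the endpoints is δ = arccos(p₁·p₂) ≈ 2.814 rad (161.2°). The total great-circle distance is δ·R ≈ 2.814 × 6371 ≈ 17925 km, so the target fraction is f = 10000/17925 ≈ 0.558.
Interpolate at f ≈ 0.558 with slerp weights a = sin((1−f)δ)/sin δ ≈ 2.939, b = sin(fδ)/sin δ ≈ 3.104.
p = a·p₁ + b·p₂ ≈ (0.665, 0.442, -0.602); φ = arcsin(p_z) ≈ -37.01°, λ = atan2(p_y, p_x) ≈ 33.57°.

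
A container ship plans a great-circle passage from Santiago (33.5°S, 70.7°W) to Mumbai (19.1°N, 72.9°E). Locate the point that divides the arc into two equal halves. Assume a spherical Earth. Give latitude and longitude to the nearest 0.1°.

≈ 21.7°S, 11.9°E

Write both endpoints as unit vectors p₁, p₂ with components (cos φ cos λ, cos φ sin λ, sin φ).
The central angle between the endpoints is δ = arccos(p₁·p₂) ≈ 2.523 rad (144.6°).
Interpolate at f = 1/2 with slerp weights a = sin((1−f)δ)/sin δ ≈ 1.643, b = sin(fδ)/sin δ ≈ 1.643.
p = a·p₁ + b·p₂ ≈ (0.910, 0.191, -0.369); φ = arcsin(p_z) ≈ -21.67°, λ = atan2(p_y, p_x) ≈ 11.85°.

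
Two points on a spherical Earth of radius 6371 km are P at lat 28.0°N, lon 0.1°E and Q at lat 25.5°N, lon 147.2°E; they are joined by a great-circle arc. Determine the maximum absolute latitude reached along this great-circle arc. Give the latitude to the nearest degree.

≈ 61°N

The great circle lies in the plane with unit normal n̂ = (p₁ × p₂)/|p₁ × p₂|.
Here n̂_z ≈ +0.490; the vertex latitude is φ_max = arccos|n̂_z| ≈ 60.7°.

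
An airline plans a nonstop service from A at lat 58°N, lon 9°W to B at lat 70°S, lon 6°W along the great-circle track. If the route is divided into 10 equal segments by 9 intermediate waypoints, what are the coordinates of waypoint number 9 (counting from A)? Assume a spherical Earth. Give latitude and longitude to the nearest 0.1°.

Convert each endpoint to a unit vector on the sphere (x = cos φ cos λ, y = cos φ sin λ, z = sin φ).
The central angle between the endpoints is δ = arccos(p₁·p₂) ≈ 2.234 rad (128.0°).
Interpolate at f = 9/10 with slerp weights a = sin((1−f)δ)/sin δ ≈ 0.281, b = sin(fδ)/sin δ ≈ 1.148.
p = a·p₁ + b·p₂ ≈ (0.538, -0.064, -0.841); φ = arcsin(p_z) ≈ -57.20°, λ = atan2(p_y, p_x) ≈ -6.83°.

≈ lat 57.2°S, lon 6.8°W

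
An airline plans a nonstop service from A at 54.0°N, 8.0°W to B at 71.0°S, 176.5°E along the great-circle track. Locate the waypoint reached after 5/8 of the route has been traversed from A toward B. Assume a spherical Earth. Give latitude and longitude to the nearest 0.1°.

≈ 47.6°S, 15.2°W

From cos δ = sin φ₁ sin φ₂ + cos φ₁ cos φ₂ cos Δλ, the central angle is δ ≈ 2.843 rad (162.9°).
Interpolate at f = 5/8 with slerp weights a = sin((1−f)δ)/sin δ ≈ 2.974, b = sin(fδ)/sin δ ≈ 3.326.
p = a·p₁ + b·p₂ ≈ (0.650, -0.177, -0.739); φ = arcsin(p_z) ≈ -47.62°, λ = atan2(p_y, p_x) ≈ -15.24°.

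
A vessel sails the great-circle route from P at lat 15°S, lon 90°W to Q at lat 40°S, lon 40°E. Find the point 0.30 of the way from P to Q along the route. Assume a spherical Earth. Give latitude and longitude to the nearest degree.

Write both endpoints as unit vectors p₁, p₂ with components (cos φ cos λ, cos φ sin λ, sin φ).
The central angle between the endpoints is δ = arccos(p₁·p₂) ≈ 1.885 rad (108.0°).
Interpolate at f = 0.30 with slerp weights a = sin((1−f)δ)/sin δ ≈ 1.019, b = sin(fδ)/sin δ ≈ 0.564.
p = a·p₁ + b·p₂ ≈ (0.331, -0.706, -0.626); φ = arcsin(p_z) ≈ -38.74°, λ = atan2(p_y, p_x) ≈ -64.91°.

≈ lat 39°S, lon 65°W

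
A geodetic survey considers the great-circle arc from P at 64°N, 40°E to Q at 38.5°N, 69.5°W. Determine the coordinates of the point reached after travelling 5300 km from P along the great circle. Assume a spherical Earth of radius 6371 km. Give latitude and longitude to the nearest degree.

Convert each endpoint to a unit vector on the sphere (x = cos φ cos λ, y = cos φ sin λ, z = sin φ).
The central angle between the endpoints is δ = arccos(p₁·p₂) ≈ 1.110 rad (63.6°). The total great-circle distance is δ·R ≈ 1.110 × 6371 ≈ 7069 km, so the target fraction is f = 5300/7069 ≈ 0.750.
Interpolate at f ≈ 0.750 with slerp weights a = sin((1−f)δ)/sin δ ≈ 0.306, b = sin(fδ)/sin δ ≈ 0.825.
p = a·p₁ + b·p₂ ≈ (0.329, -0.519, 0.789); φ = arcsin(p_z) ≈ 52.09°, λ = atan2(p_y, p_x) ≈ -57.62°.

≈ 52°N, 58°W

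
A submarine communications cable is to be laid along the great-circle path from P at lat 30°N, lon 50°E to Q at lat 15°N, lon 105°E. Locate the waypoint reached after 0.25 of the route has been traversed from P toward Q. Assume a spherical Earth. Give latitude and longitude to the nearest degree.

≈ lat 28°N, lon 65°E

The haversine formula gives a central angle δ ≈ 0.916 rad (52.5°) between the endpoints.
Interpolate at f = 0.25 with slerp weights a = sin((1−f)δ)/sin δ ≈ 0.800, b = sin(fδ)/sin δ ≈ 0.286.
p = a·p₁ + b·p₂ ≈ (0.374, 0.797, 0.474); φ = arcsin(p_z) ≈ 28.28°, λ = atan2(p_y, p_x) ≈ 64.90°.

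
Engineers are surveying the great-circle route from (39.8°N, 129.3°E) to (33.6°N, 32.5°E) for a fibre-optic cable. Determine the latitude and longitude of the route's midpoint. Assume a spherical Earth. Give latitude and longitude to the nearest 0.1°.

≈ (48.3°N, 78.3°E)

Write both endpoints as unit vectors p₁, p₂ with components (cos φ cos λ, cos φ sin λ, sin φ).
The central angle between the endpoints is δ = arccos(p₁·p₂) ≈ 1.289 rad (73.8°).
Interpolate at f = 1/2 with slerp weights a = sin((1−f)δ)/sin δ ≈ 0.625, b = sin(fδ)/sin δ ≈ 0.625.
p = a·p₁ + b·p₂ ≈ (0.135, 0.652, 0.746); φ = arcsin(p_z) ≈ 48.28°, λ = atan2(p_y, p_x) ≈ 78.30°.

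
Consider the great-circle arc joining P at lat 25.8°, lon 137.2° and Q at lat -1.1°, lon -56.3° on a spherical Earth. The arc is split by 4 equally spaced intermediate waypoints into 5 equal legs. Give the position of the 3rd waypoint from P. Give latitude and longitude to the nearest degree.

≈ lat 50°, lon -94°

Write both endpoints as unit vectors p₁, p₂ with components (cos φ cos λ, cos φ sin λ, sin φ).
The central angle between the endpoints is δ = arccos(p₁·p₂) ≈ 2.654 rad (152.1°).
Interpolate at f = 3/5 with slerp weights a = sin((1−f)δ)/sin δ ≈ 1.865, b = sin(fδ)/sin δ ≈ 2.135.
p = a·p₁ + b·p₂ ≈ (-0.047, -0.635, 0.771); φ = arcsin(p_z) ≈ 50.42°, λ = atan2(p_y, p_x) ≈ -94.27°.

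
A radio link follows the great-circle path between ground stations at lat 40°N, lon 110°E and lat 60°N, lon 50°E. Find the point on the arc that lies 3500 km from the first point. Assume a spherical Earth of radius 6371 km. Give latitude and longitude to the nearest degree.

≈ lat 58°N, lon 70°E

The haversine formula gives a central angle δ ≈ 0.725 rad (41.6°) between the endpoints. The total great-circle distance is δ·R ≈ 0.725 × 6371 ≈ 4622 km, so the target fraction is f = 3500/4622 ≈ 0.757.
Interpolate at f ≈ 0.757 with slerp weights a = sin((1−f)δ)/sin δ ≈ 0.264, b = sin(fδ)/sin δ ≈ 0.787.
p = a·p₁ + b·p₂ ≈ (0.184, 0.492, 0.851); φ = arcsin(p_z) ≈ 58.35°, λ = atan2(p_y, p_x) ≈ 69.50°.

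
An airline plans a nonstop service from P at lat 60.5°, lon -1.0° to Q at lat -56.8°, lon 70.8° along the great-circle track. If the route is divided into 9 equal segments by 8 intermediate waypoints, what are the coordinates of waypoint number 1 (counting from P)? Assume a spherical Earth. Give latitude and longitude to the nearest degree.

≈ lat 49°, lon 14°

Write both endpoints as unit vectors p₁, p₂ with components (cos φ cos λ, cos φ sin λ, sin φ).
The central angle between the endpoints is δ = arccos(p₁·p₂) ≈ 2.271 rad (130.1°).
Interpolate at f = 1/9 with slerp weights a = sin((1−f)δ)/sin δ ≈ 1.179, b = sin(fδ)/sin δ ≈ 0.326.
p = a·p₁ + b·p₂ ≈ (0.639, 0.159, 0.753); φ = arcsin(p_z) ≈ 48.82°, λ = atan2(p_y, p_x) ≈ 13.94°.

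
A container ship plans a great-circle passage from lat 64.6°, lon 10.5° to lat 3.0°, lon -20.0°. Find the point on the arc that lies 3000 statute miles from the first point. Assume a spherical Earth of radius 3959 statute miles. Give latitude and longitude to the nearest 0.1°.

The haversine formula gives a central angle δ ≈ 1.141 rad (65.4°) between the endpoints. The total great-circle distance is δ·R ≈ 1.141 × 3959 ≈ 4519 mi, so the target fraction is f = 3000/4519 ≈ 0.664.
Interpolate at f ≈ 0.664 with slerp weights a = sin((1−f)δ)/sin δ ≈ 0.412, b = sin(fδ)/sin δ ≈ 0.756.
p = a·p₁ + b·p₂ ≈ (0.883, -0.226, 0.411); φ = arcsin(p_z) ≈ 24.29°, λ = atan2(p_y, p_x) ≈ -14.36°.

≈ lat 24.3°, lon -14.4°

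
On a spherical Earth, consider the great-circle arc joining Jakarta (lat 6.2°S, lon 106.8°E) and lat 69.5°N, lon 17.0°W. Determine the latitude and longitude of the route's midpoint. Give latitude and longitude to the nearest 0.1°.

≈ lat 44.2°N, lon 86.8°E

Write both endpoints as unit vectors p₁, p₂ with components (cos φ cos λ, cos φ sin λ, sin φ).
The central angle between the endpoints is δ = arccos(p₁·p₂) ≈ 1.870 rad (107.1°).
Interpolate at f = 1/2 with slerp weights a = sin((1−f)δ)/sin δ ≈ 0.842, b = sin(fδ)/sin δ ≈ 0.842.
p = a·p₁ + b·p₂ ≈ (0.040, 0.715, 0.698); φ = arcsin(p_z) ≈ 44.25°, λ = atan2(p_y, p_x) ≈ 86.79°.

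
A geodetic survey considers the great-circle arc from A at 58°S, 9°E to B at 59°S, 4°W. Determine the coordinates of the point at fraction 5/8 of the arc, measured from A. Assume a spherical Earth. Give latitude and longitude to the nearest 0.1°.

Write both endpoints as unit vectors p₁, p₂ with components (cos φ cos λ, cos φ sin λ, sin φ).
The central angle between the endpoints is δ = arccos(p₁·p₂) ≈ 0.120 rad (6.9°).
Interpolate at f = 5/8 with slerp weights a = sin((1−f)δ)/sin δ ≈ 0.376, b = sin(fδ)/sin δ ≈ 0.626.
p = a·p₁ + b·p₂ ≈ (0.518, 0.009, -0.855); φ = arcsin(p_z) ≈ -58.78°, λ = atan2(p_y, p_x) ≈ 0.96°.

≈ 58.8°S, 1.0°E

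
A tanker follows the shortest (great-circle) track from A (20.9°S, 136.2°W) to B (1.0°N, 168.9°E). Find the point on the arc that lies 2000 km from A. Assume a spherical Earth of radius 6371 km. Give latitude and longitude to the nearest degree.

≈ (15°S, 154°W)

Convert each endpoint to a unit vector on the sphere (x = cos φ cos λ, y = cos φ sin λ, z = sin φ).
The central angle between the endpoints is δ = arccos(p₁·p₂) ≈ 1.011 rad (57.9°). The total great-circle distance is δ·R ≈ 1.011 × 6371 ≈ 6442 km, so the target fraction is f = 2000/6442 ≈ 0.310.
Interpolate at f ≈ 0.310 with slerp weights a = sin((1−f)δ)/sin δ ≈ 0.758, b = sin(fδ)/sin δ ≈ 0.364.
p = a·p₁ + b·p₂ ≈ (-0.868, -0.420, -0.264); φ = arcsin(p_z) ≈ -15.30°, λ = atan2(p_y, p_x) ≈ -154.20°.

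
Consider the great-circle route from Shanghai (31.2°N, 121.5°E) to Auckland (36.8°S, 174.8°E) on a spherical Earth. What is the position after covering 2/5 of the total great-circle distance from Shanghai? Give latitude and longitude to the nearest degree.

≈ 4°N, 143°E

Write both endpoints as unit vectors p₁, p₂ with components (cos φ cos λ, cos φ sin λ, sin φ).
The central angle between the endpoints is δ = arccos(p₁·p₂) ≈ 1.472 rad (84.3°).
Interpolate at f = 2/5 with slerp weights a = sin((1−f)δ)/sin δ ≈ 0.776, b = sin(fδ)/sin δ ≈ 0.558.
p = a·p₁ + b·p₂ ≈ (-0.792, 0.607, 0.068); φ = arcsin(p_z) ≈ 3.90°, λ = atan2(p_y, p_x) ≈ 142.54°.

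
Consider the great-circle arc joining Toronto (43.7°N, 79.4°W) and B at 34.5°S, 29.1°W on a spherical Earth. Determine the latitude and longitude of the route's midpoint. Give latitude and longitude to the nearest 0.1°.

Convert each endpoint to a unit vector on the sphere (x = cos φ cos λ, y = cos φ sin λ, z = sin φ).
The central angle between the endpoints is δ = arccos(p₁·p₂) ≈ 1.582 rad (90.6°).
Interpolate at f = 1/2 with slerp weights a = sin((1−f)δ)/sin δ ≈ 0.711, b = sin(fδ)/sin δ ≈ 0.711.
p = a·p₁ + b·p₂ ≈ (0.606, -0.790, 0.088); φ = arcsin(p_z) ≈ 5.08°, λ = atan2(p_y, p_x) ≈ -52.49°.

≈ 5.1°N, 52.5°W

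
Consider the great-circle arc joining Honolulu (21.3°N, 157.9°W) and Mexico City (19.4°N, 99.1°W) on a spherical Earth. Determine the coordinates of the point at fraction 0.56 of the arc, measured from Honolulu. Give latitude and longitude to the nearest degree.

≈ (23°N, 125°W)

Convert each endpoint to a unit vector on the sphere (x = cos φ cos λ, y = cos φ sin λ, z = sin φ).
The central angle between the endpoints is δ = arccos(p₁·p₂) ≈ 0.957 rad (54.8°).
Interpolate at f = 0.56 with slerp weights a = sin((1−f)δ)/sin δ ≈ 0.500, b = sin(fδ)/sin δ ≈ 0.625.
p = a·p₁ + b·p₂ ≈ (-0.525, -0.757, 0.389); φ = arcsin(p_z) ≈ 22.90°, λ = atan2(p_y, p_x) ≈ -124.73°.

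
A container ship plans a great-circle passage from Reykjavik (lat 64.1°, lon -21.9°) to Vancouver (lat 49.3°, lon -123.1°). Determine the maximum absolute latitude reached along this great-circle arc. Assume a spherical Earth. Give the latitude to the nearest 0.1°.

The great circle lies in the plane with unit normal n̂ = (p₁ × p₂)/|p₁ × p₂|.
Here n̂_z ≈ -0.359; the vertex latitude is φ_max = arccos|n̂_z| ≈ 69.0°.

≈ 69.0°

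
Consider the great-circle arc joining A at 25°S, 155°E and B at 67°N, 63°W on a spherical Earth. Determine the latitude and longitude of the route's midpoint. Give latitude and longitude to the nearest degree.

≈ 38°N, 177°E

Write both endpoints as unit vectors p₁, p₂ with components (cos φ cos λ, cos φ sin λ, sin φ).
The central angle between the endpoints is δ = arccos(p₁·p₂) ≈ 2.302 rad (131.9°).
Interpolate at f = 1/2 with slerp weights a = sin((1−f)δ)/sin δ ≈ 1.227, b = sin(fδ)/sin δ ≈ 1.227.
p = a·p₁ + b·p₂ ≈ (-0.790, 0.043, 0.611); φ = arcsin(p_z) ≈ 37.67°, λ = atan2(p_y, p_x) ≈ 176.90°.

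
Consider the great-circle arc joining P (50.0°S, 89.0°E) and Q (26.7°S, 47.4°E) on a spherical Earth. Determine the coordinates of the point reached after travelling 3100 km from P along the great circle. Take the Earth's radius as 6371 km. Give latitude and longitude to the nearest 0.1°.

Convert each endpoint to a unit vector on the sphere (x = cos φ cos λ, y = cos φ sin λ, z = sin φ).
The central angle between the endpoints is δ = arccos(p₁·p₂) ≈ 0.686 rad (39.3°). The total great-circle distance is δ·R ≈ 0.686 × 6371 ≈ 4372 km, so the target fraction is f = 3100/4372 ≈ 0.709.
Interpolate at f ≈ 0.709 with slerp weights a = sin((1−f)δ)/sin δ ≈ 0.313, b = sin(fδ)/sin δ ≈ 0.738.
p = a·p₁ + b·p₂ ≈ (0.450, 0.686, -0.571); φ = arcsin(p_z) ≈ -34.85°, λ = atan2(p_y, p_x) ≈ 56.77°.

≈ (34.8°S, 56.8°E)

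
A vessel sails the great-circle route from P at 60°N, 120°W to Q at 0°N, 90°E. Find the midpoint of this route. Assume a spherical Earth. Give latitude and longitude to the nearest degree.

Write both endpoints as unit vectors p₁, p₂ with components (cos φ cos λ, cos φ sin λ, sin φ).
The central angle between the endpoints is δ = arccos(p₁·p₂) ≈ 2.019 rad (115.7°).
Interpolate at f = 1/2 with slerp weights a = sin((1−f)δ)/sin δ ≈ 0.939, b = sin(fδ)/sin δ ≈ 0.939.
p = a·p₁ + b·p₂ ≈ (-0.235, 0.532, 0.813); φ = arcsin(p_z) ≈ 54.42°, λ = atan2(p_y, p_x) ≈ 113.79°.

≈ 54°N, 114°E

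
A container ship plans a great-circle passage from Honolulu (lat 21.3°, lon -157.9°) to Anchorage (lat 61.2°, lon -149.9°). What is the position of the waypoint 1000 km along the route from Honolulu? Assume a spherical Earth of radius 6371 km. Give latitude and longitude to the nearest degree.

≈ lat 30°, lon -157°

Convert each endpoint to a unit vector on the sphere (x = cos φ cos λ, y = cos φ sin λ, z = sin φ).
The central angle between the endpoints is δ = arccos(p₁·p₂) ≈ 0.703 rad (40.3°). The total great-circle distance is δ·R ≈ 0.703 × 6371 ≈ 4480 km, so the target fraction is f = 1000/4480 ≈ 0.223.
Interpolate at f ≈ 0.223 with slerp weights a = sin((1−f)δ)/sin δ ≈ 0.803, b = sin(fδ)/sin δ ≈ 0.242.
p = a·p₁ + b·p₂ ≈ (-0.794, -0.340, 0.504); φ = arcsin(p_z) ≈ 30.24°, λ = atan2(p_y, p_x) ≈ -156.83°.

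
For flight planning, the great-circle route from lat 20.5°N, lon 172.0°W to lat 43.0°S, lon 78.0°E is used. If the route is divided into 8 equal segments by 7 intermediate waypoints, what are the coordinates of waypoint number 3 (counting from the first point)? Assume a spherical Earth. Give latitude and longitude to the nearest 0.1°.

≈ lat 9.2°S, lon 154.5°E

Write both endpoints as unit vectors p₁, p₂ with components (cos φ cos λ, cos φ sin λ, sin φ).
The central angle between the endpoints is δ = arccos(p₁·p₂) ≈ 2.064 rad (118.2°).
Interpolate at f = 3/8 with slerp weights a = sin((1−f)δ)/sin δ ≈ 1.091, b = sin(fδ)/sin δ ≈ 0.793.
p = a·p₁ + b·p₂ ≈ (-0.891, 0.425, -0.159); φ = arcsin(p_z) ≈ -9.16°, λ = atan2(p_y, p_x) ≈ 154.48°.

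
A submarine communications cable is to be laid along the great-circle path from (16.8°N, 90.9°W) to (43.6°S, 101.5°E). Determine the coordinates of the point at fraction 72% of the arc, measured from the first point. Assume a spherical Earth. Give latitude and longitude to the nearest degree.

≈ (72°S, 170°E)

Convert each endpoint to a unit vector on the sphere (x = cos φ cos λ, y = cos φ sin λ, z = sin φ).
The central angle between the endpoints is δ = arccos(p₁·p₂) ≈ 2.639 rad (151.2°).
Interpolate at f = 0.72 with slerp weights a = sin((1−f)δ)/sin δ ≈ 1.399, b = sin(fδ)/sin δ ≈ 1.965.
p = a·p₁ + b·p₂ ≈ (-0.305, 0.056, -0.951); φ = arcsin(p_z) ≈ -71.96°, λ = atan2(p_y, p_x) ≈ 169.66°.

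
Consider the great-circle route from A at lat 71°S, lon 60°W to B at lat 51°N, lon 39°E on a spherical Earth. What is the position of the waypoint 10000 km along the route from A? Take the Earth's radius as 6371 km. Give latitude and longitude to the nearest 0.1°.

≈ lat 4.6°N, lon 16.3°E

Write both endpoints as unit vectors p₁, p₂ with components (cos φ cos λ, cos φ sin λ, sin φ).
The central angle between the endpoints is δ = arccos(p₁·p₂) ≈ 2.445 rad (140.1°). The total great-circle distance is δ·R ≈ 2.445 × 6371 ≈ 15575 km, so the target fraction is f = 10000/15575 ≈ 0.642.
Interpolate at f ≈ 0.642 with slerp weights a = sin((1−f)δ)/sin δ ≈ 1.196, b = sin(fδ)/sin δ ≈ 1.558.
p = a·p₁ + b·p₂ ≈ (0.957, 0.280, 0.080); φ = arcsin(p_z) ≈ 4.59°, λ = atan2(p_y, p_x) ≈ 16.31°.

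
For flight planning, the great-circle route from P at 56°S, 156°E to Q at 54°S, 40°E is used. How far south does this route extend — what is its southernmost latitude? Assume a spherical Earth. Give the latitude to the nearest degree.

≈ 70°S

The great circle lies in the plane with unit normal n̂ = (p₁ × p₂)/|p₁ × p₂|.
Here n̂_z ≈ -0.348; the vertex latitude is φ_max = arccos|n̂_z| ≈ 69.7°.
Check via Clairaut: cos φ_max = |cos φ₁| · sin C = cos(56.0°)·sin(141.6°) ≈ 0.348, again giving ≈ 69.7°.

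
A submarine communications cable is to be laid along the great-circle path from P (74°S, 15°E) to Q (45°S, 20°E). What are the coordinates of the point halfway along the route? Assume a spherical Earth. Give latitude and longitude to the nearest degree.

≈ (60°S, 19°E)

The haversine formula gives a central angle δ ≈ 0.508 rad (29.1°) between the endpoints.
Interpolate at f = 1/2 with slerp weights a = sin((1−f)δ)/sin δ ≈ 0.517, b = sin(fδ)/sin δ ≈ 0.517.
p = a·p₁ + b·p₂ ≈ (0.481, 0.162, -0.862); φ = arcsin(p_z) ≈ -59.52°, λ = atan2(p_y, p_x) ≈ 18.60°.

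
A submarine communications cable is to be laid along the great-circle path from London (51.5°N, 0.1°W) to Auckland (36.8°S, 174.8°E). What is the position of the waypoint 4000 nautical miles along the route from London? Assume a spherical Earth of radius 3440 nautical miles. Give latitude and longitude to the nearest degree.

Write both endpoints as unit vectors p₁, p₂ with components (cos φ cos λ, cos φ sin λ, sin φ).
The central angle between the endpoints is δ = arccos(p₁·p₂) ≈ 2.877 rad (164.9°). The total great-circle distance is δ·R ≈ 2.877 × 3440 ≈ 9898 nmi, so the target fraction is f = 4000/9898 ≈ 0.404.
Interpolate at f ≈ 0.404 with slerp weights a = sin((1−f)δ)/sin δ ≈ 3.789, b = sin(fδ)/sin δ ≈ 3.515.
p = a·p₁ + b·p₂ ≈ (-0.444, 0.251, 0.860); φ = arcsin(p_z) ≈ 59.35°, λ = atan2(p_y, p_x) ≈ 150.51°.

≈ (59°N, 151°E)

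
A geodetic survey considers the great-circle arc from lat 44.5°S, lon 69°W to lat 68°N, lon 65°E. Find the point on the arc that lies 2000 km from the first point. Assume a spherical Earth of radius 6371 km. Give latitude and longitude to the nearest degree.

Convert each endpoint to a unit vector on the sphere (x = cos φ cos λ, y = cos φ sin λ, z = sin φ).
The central angle between the endpoints is δ = arccos(p₁·p₂) ≈ 2.560 rad (146.7°). The total great-circle distance is δ·R ≈ 2.560 × 6371 ≈ 16308 km, so the target fraction is f = 2000/16308 ≈ 0.123.
Interpolate at f ≈ 0.123 with slerp weights a = sin((1−f)δ)/sin δ ≈ 1.421, b = sin(fδ)/sin δ ≈ 0.562.
p = a·p₁ + b·p₂ ≈ (0.452, -0.755, -0.475); φ = arcsin(p_z) ≈ -28.34°, λ = atan2(p_y, p_x) ≈ -59.09°.

≈ lat 28°S, lon 59°W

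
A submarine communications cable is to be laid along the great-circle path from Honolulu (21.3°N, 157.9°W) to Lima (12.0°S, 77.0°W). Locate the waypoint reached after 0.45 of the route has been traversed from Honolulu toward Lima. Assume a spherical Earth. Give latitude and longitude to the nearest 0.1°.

≈ 7.9°N, 120.2°W

Write both endpoints as unit vectors p₁, p₂ with components (cos φ cos λ, cos φ sin λ, sin φ).
The central angle between the endpoints is δ = arccos(p₁·p₂) ≈ 1.502 rad (86.1°).
Interpolate at f = 0.45 with slerp weights a = sin((1−f)δ)/sin δ ≈ 0.737, b = sin(fδ)/sin δ ≈ 0.627.
p = a·p₁ + b·p₂ ≈ (-0.498, -0.856, 0.137); φ = arcsin(p_z) ≈ 7.90°, λ = atan2(p_y, p_x) ≈ -120.20°.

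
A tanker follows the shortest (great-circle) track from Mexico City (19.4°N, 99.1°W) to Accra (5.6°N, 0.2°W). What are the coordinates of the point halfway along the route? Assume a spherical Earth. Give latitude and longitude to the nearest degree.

From cos δ = sin φ₁ sin φ₂ + cos φ₁ cos φ₂ cos Δλ, the central angle is δ ≈ 1.684 rad (96.5°).
Interpolate at f = 1/2 with slerp weights a = sin((1−f)δ)/sin δ ≈ 0.751, b = sin(fδ)/sin δ ≈ 0.751.
p = a·p₁ + b·p₂ ≈ (0.635, -0.702, 0.323); φ = arcsin(p_z) ≈ 18.82°, λ = atan2(p_y, p_x) ≈ -47.85°.

≈ 19°N, 48°W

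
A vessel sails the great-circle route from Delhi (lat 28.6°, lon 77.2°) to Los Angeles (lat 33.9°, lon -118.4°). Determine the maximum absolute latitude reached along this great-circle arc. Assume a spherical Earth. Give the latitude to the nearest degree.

≈ 77°

The great circle lies in the plane with unit normal n̂ = (p₁ × p₂)/|p₁ × p₂|.
Here n̂_z ≈ +0.218; the vertex latitude is φ_max = arccos|n̂_z| ≈ 77.4°.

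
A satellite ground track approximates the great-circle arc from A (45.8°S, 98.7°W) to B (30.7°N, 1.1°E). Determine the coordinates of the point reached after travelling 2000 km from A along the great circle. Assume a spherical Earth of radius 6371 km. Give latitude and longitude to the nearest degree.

≈ (38°S, 77°W)

Convert each endpoint to a unit vector on the sphere (x = cos φ cos λ, y = cos φ sin λ, z = sin φ).
The central angle between the endpoints is δ = arccos(p₁·p₂) ≈ 2.058 rad (117.9°). The total great-circle distance is δ·R ≈ 2.058 × 6371 ≈ 13111 km, so the target fraction is f = 2000/13111 ≈ 0.153.
Interpolate at f ≈ 0.153 with slerp weights a = sin((1−f)δ)/sin δ ≈ 1.115, b = sin(fδ)/sin δ ≈ 0.349.
p = a·p₁ + b·p₂ ≈ (0.183, -0.762, -0.621); φ = arcsin(p_z) ≈ -38.37°, λ = atan2(p_y, p_x) ≈ -76.51°.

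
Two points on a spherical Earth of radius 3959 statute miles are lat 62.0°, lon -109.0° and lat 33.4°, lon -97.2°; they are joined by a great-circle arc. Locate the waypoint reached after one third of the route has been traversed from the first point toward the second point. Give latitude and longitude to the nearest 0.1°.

≈ lat 52.6°, lon -103.4°

Convert each endpoint to a unit vector on the sphere (x = cos φ cos λ, y = cos φ sin λ, z = sin φ).
The central angle between the endpoints is δ = arccos(p₁·p₂) ≈ 0.516 rad (29.6°).
Interpolate at f = 1/3 with slerp weights a = sin((1−f)δ)/sin δ ≈ 0.684, b = sin(fδ)/sin δ ≈ 0.347.
p = a·p₁ + b·p₂ ≈ (-0.141, -0.591, 0.794); φ = arcsin(p_z) ≈ 52.61°, λ = atan2(p_y, p_x) ≈ -103.40°.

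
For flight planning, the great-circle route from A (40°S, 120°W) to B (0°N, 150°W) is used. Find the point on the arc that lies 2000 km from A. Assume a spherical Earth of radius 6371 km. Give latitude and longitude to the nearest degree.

≈ (26°S, 133°W)

Write both endpoints as unit vectors p₁, p₂ with components (cos φ cos λ, cos φ sin λ, sin φ).
The central angle between the endpoints is δ = arccos(p₁·p₂) ≈ 0.845 rad (48.4°). The total great-circle distance is δ·R ≈ 0.845 × 6371 ≈ 5386 km, so the target fraction is f = 2000/5386 ≈ 0.371.
Interpolate at f ≈ 0.371 with slerp weights a = sin((1−f)δ)/sin δ ≈ 0.677, b = sin(fδ)/sin δ ≈ 0.413.
p = a·p₁ + b·p₂ ≈ (-0.617, -0.656, -0.435); φ = arcsin(p_z) ≈ -25.81°, λ = atan2(p_y, p_x) ≈ -133.25°.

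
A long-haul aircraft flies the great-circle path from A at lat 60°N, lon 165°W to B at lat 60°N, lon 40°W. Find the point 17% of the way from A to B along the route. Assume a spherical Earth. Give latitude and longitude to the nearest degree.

From cos δ = sin φ₁ sin φ₂ + cos φ₁ cos φ₂ cos Δλ, the central angle is δ ≈ 0.919 rad (52.7°).
Interpolate at f = 0.17 with slerp weights a = sin((1−f)δ)/sin δ ≈ 0.869, b = sin(fδ)/sin δ ≈ 0.196.
p = a·p₁ + b·p₂ ≈ (-0.345, -0.175, 0.922); φ = arcsin(p_z) ≈ 67.24°, λ = atan2(p_y, p_x) ≈ -153.04°.

≈ lat 67°N, lon 153°W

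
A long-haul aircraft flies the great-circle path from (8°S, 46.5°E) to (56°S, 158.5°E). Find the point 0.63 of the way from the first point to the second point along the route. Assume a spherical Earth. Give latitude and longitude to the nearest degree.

Write both endpoints as unit vectors p₁, p₂ with components (cos φ cos λ, cos φ sin λ, sin φ).
The central angle between the endpoints is δ = arccos(p₁·p₂) ≈ 1.663 rad (95.3°).
Interpolate at f = 0.63 with slerp weights a = sin((1−f)δ)/sin δ ≈ 0.580, b = sin(fδ)/sin δ ≈ 0.870.
p = a·p₁ + b·p₂ ≈ (-0.057, 0.595, -0.802); φ = arcsin(p_z) ≈ -53.31°, λ = atan2(p_y, p_x) ≈ 95.52°.

≈ (53°S, 96°E)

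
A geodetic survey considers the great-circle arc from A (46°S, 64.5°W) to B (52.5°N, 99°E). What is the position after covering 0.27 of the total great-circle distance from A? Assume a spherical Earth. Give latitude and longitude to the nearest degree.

From cos δ = sin φ₁ sin φ₂ + cos φ₁ cos φ₂ cos Δλ, the central angle is δ ≈ 2.923 rad (167.5°).
Interpolate at f = 0.27 with slerp weights a = sin((1−f)δ)/sin δ ≈ 3.896, b = sin(fδ)/sin δ ≈ 3.270.
p = a·p₁ + b·p₂ ≈ (0.854, -0.477, -0.209); φ = arcsin(p_z) ≈ -12.04°, λ = atan2(p_y, p_x) ≈ -29.19°.

≈ (12°S, 29°W)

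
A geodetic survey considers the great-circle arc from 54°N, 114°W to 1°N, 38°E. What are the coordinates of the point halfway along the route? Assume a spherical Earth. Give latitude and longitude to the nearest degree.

≈ 56°N, 8°E

From cos δ = sin φ₁ sin φ₂ + cos φ₁ cos φ₂ cos Δλ, the central angle is δ ≈ 2.100 rad (120.3°).
Interpolate at f = 1/2 with slerp weights a = sin((1−f)δ)/sin δ ≈ 1.005, b = sin(fδ)/sin δ ≈ 1.005.
p = a·p₁ + b·p₂ ≈ (0.551, 0.079, 0.830); φ = arcsin(p_z) ≈ 56.15°, λ = atan2(p_y, p_x) ≈ 8.15°.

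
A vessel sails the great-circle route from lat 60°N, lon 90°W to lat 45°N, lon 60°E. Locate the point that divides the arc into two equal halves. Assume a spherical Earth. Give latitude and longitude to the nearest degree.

Write both endpoints as unit vectors p₁, p₂ with components (cos φ cos λ, cos φ sin λ, sin φ).
The central angle between the endpoints is δ = arccos(p₁·p₂) ≈ 1.260 rad (72.2°).
Interpolate at f = 1/2 with slerp weights a = sin((1−f)δ)/sin δ ≈ 0.619, b = sin(fδ)/sin δ ≈ 0.619.
p = a·p₁ + b·p₂ ≈ (0.219, 0.070, 0.973); φ = arcsin(p_z) ≈ 76.73°, λ = atan2(p_y, p_x) ≈ 17.63°.

≈ lat 77°N, lon 18°E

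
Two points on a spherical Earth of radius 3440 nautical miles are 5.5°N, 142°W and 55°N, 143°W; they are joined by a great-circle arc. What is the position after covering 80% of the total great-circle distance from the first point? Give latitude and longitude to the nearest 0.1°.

≈ 45.1°N, 142.7°W

The haversine formula gives a central angle δ ≈ 0.864 rad (49.5°) between the endpoints.
Interpolate at f = 0.80 with slerp weights a = sin((1−f)δ)/sin δ ≈ 0.226, b = sin(fδ)/sin δ ≈ 0.838.
p = a·p₁ + b·p₂ ≈ (-0.561, -0.428, 0.708); φ = arcsin(p_z) ≈ 45.10°, λ = atan2(p_y, p_x) ≈ -142.68°.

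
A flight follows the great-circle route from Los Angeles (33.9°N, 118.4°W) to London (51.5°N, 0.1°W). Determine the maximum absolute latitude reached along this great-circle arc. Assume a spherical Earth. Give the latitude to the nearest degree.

The great circle lies in the plane with unit normal n̂ = (p₁ × p₂)/|p₁ × p₂|.
Here n̂_z ≈ +0.464; the vertex latitude is φ_max = arccos|n̂_z| ≈ 62.4°.
Check via Clairaut: cos φ_max = |cos φ₁| · sin C = cos(33.9°)·sin(33.9°) ≈ 0.464, again giving ≈ 62.4°.

≈ 62°N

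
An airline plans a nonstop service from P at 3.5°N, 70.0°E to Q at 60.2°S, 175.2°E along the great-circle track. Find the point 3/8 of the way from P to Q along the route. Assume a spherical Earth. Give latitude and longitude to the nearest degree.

≈ 29°S, 90°E

Write both endpoints as unit vectors p₁, p₂ with components (cos φ cos λ, cos φ sin λ, sin φ).
The central angle between the endpoints is δ = arccos(p₁·p₂) ≈ 1.755 rad (100.5°).
Interpolate at f = 3/8 with slerp weights a = sin((1−f)δ)/sin δ ≈ 0.905, b = sin(fδ)/sin δ ≈ 0.622.
p = a·p₁ + b·p₂ ≈ (0.001, 0.875, -0.485); φ = arcsin(p_z) ≈ -28.99°, λ = atan2(p_y, p_x) ≈ 89.94°.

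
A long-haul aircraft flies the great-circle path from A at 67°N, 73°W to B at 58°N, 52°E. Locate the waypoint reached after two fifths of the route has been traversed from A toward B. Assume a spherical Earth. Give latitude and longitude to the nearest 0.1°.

Convert each endpoint to a unit vector on the sphere (x = cos φ cos λ, y = cos φ sin λ, z = sin φ).
The central angle between the endpoints is δ = arccos(p₁·p₂) ≈ 0.847 rad (48.6°).
Interpolate at f = 2/5 with slerp weights a = sin((1−f)δ)/sin δ ≈ 0.649, b = sin(fδ)/sin δ ≈ 0.444.
p = a·p₁ + b·p₂ ≈ (0.219, -0.057, 0.974); φ = arcsin(p_z) ≈ 76.92°, λ = atan2(p_y, p_x) ≈ -14.70°.

≈ 76.9°N, 14.7°W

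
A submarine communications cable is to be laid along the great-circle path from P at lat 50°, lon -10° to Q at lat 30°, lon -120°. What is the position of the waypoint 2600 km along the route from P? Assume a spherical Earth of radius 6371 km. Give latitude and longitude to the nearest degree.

Write both endpoints as unit vectors p₁, p₂ with components (cos φ cos λ, cos φ sin λ, sin φ).
The central angle between the endpoints is δ = arccos(p₁·p₂) ≈ 1.377 rad (78.9°). The total great-circle distance is δ·R ≈ 1.377 × 6371 ≈ 8773 km, so the target fraction is f = 2600/8773 ≈ 0.296.
Interpolate at f ≈ 0.296 with slerp weights a = sin((1−f)δ)/sin δ ≈ 0.840, b = sin(fδ)/sin δ ≈ 0.404.
p = a·p₁ + b·p₂ ≈ (0.357, -0.397, 0.846); φ = arcsin(p_z) ≈ 57.74°, λ = atan2(p_y, p_x) ≈ -48.08°.

≈ lat 58°, lon -48°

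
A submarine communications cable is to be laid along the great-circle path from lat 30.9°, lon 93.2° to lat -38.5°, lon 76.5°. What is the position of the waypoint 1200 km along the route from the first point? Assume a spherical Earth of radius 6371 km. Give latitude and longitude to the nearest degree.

≈ lat 20°, lon 90°

From cos δ = sin φ₁ sin φ₂ + cos φ₁ cos φ₂ cos Δλ, the central angle is δ ≈ 1.241 rad (71.1°). The total great-circle distance is δ·R ≈ 1.241 × 6371 ≈ 7909 km, so the target fraction is f = 1200/7909 ≈ 0.152.
Interpolate at f ≈ 0.152 with slerp weights a = sin((1−f)δ)/sin δ ≈ 0.918, b = sin(fδ)/sin δ ≈ 0.198.
p = a·p₁ + b·p₂ ≈ (-0.008, 0.937, 0.348); φ = arcsin(p_z) ≈ 20.39°, λ = atan2(p_y, p_x) ≈ 90.48°.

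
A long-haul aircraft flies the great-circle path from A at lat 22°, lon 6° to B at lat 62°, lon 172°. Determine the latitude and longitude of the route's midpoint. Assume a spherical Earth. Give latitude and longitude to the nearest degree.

From cos δ = sin φ₁ sin φ₂ + cos φ₁ cos φ₂ cos Δλ, the central angle is δ ≈ 1.663 rad (95.3°).
Interpolate at f = 1/2 with slerp weights a = sin((1−f)δ)/sin δ ≈ 0.742, b = sin(fδ)/sin δ ≈ 0.742.
p = a·p₁ + b·p₂ ≈ (0.339, 0.120, 0.933); φ = arcsin(p_z) ≈ 68.90°, λ = atan2(p_y, p_x) ≈ 19.54°.

≈ lat 69°, lon 20°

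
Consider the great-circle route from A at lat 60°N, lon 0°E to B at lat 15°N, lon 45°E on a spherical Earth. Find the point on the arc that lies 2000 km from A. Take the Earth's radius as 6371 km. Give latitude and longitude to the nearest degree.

≈ lat 47°N, lon 22°E

From cos δ = sin φ₁ sin φ₂ + cos φ₁ cos φ₂ cos Δλ, the central angle is δ ≈ 0.970 rad (55.6°). The total great-circle distance is δ·R ≈ 0.970 × 6371 ≈ 6177 km, so the target fraction is f = 2000/6177 ≈ 0.324.
Interpolate at f ≈ 0.324 with slerp weights a = sin((1−f)δ)/sin δ ≈ 0.739, b = sin(fδ)/sin δ ≈ 0.374.
p = a·p₁ + b·p₂ ≈ (0.625, 0.256, 0.737); φ = arcsin(p_z) ≈ 47.49°, λ = atan2(p_y, p_x) ≈ 22.24°.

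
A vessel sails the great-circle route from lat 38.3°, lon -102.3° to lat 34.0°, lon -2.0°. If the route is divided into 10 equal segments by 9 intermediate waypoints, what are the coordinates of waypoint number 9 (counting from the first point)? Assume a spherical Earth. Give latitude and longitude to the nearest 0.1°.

The haversine formula gives a central angle δ ≈ 1.338 rad (76.7°) between the endpoints.
Interpolate at f = 9/10 with slerp weights a = sin((1−f)δ)/sin δ ≈ 0.137, b = sin(fδ)/sin δ ≈ 0.959.
p = a·p₁ + b·p₂ ≈ (0.772, -0.133, 0.622); φ = arcsin(p_z) ≈ 38.43°, λ = atan2(p_y, p_x) ≈ -9.77°.

≈ lat 38.4°, lon -9.8°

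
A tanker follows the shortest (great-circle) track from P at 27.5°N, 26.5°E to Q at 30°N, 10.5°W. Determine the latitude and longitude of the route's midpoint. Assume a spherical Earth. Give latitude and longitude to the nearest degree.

Write both endpoints as unit vectors p₁, p₂ with components (cos φ cos λ, cos φ sin λ, sin φ).
The central angle between the endpoints is δ = arccos(p₁·p₂) ≈ 0.565 rad (32.4°).
Interpolate at f = 1/2 with slerp weights a = sin((1−f)δ)/sin δ ≈ 0.521, b = sin(fδ)/sin δ ≈ 0.521.
p = a·p₁ + b·p₂ ≈ (0.857, 0.124, 0.501); φ = arcsin(p_z) ≈ 30.05°, λ = atan2(p_y, p_x) ≈ 8.23°.

≈ 30°N, 8°E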